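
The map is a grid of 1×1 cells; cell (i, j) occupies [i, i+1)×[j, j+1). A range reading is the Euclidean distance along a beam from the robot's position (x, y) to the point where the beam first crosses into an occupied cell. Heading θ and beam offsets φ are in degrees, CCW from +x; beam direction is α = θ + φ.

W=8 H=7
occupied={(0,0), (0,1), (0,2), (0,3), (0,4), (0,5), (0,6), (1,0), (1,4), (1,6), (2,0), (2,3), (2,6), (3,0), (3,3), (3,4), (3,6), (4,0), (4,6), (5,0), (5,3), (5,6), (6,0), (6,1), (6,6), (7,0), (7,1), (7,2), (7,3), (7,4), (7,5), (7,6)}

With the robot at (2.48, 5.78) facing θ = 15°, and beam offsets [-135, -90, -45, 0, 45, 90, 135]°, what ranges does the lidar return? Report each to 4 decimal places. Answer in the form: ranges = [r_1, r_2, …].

beam 1: φ=-135°, α=240°
  d=(-0.5000,-0.8660)  start (2,5)  tX=0.9600 tY=0.9007  stride 1/|dx|=2.0000 1/|dy|=1.1547
    cross y-line → (2,4), t=0.9007
    cross x-line → (1,4), t=0.9600 (wall)
  → r_1 = 0.9600
beam 2: φ=-90°, α=285°
  d=(0.2588,-0.9659)  start (2,5)  tX=2.0091 tY=0.8075  stride 1/|dx|=3.8637 1/|dy|=1.0353
    cross y-line → (2,4), t=0.8075
    cross y-line → (2,3), t=1.8428 (wall)
  → r_2 = 1.8428
beam 3: φ=-45°, α=330°
  d=(0.8660,-0.5000)  start (2,5)  tX=0.6004 tY=1.5600  stride 1/|dx|=1.1547 1/|dy|=2.0000
    cross x-line → (3,5), t=0.6004
    cross y-line → (3,4), t=1.5600 (wall)
  → r_3 = 1.5600
beam 4: φ=0°, α=15°
  d=(0.9659,0.2588)  start (2,5)  tX=0.5383 tY=0.8500  stride 1/|dx|=1.0353 1/|dy|=3.8637
    cross x-line → (3,5), t=0.5383
    cross y-line → (3,6), t=0.8500 (wall)
  → r_4 = 0.8500
beam 5: φ=45°, α=60°
  d=(0.5000,0.8660)  start (2,5)  tX=1.0400 tY=0.2540  stride 1/|dx|=2.0000 1/|dy|=1.1547
    cross y-line → (2,6), t=0.2540 (wall)
  → r_5 = 0.2540
beam 6: φ=90°, α=105°
  d=(-0.2588,0.9659)  start (2,5)  tX=1.8546 tY=0.2278  stride 1/|dx|=3.8637 1/|dy|=1.0353
    cross y-line → (2,6), t=0.2278 (wall)
  → r_6 = 0.2278
beam 7: φ=135°, α=150°
  d=(-0.8660,0.5000)  start (2,5)  tX=0.5543 tY=0.4400  stride 1/|dx|=1.1547 1/|dy|=2.0000
    cross y-line → (2,6), t=0.4400 (wall)
  → r_7 = 0.4400

ranges = [0.9600, 1.8428, 1.5600, 0.8500, 0.2540, 0.2278, 0.4400]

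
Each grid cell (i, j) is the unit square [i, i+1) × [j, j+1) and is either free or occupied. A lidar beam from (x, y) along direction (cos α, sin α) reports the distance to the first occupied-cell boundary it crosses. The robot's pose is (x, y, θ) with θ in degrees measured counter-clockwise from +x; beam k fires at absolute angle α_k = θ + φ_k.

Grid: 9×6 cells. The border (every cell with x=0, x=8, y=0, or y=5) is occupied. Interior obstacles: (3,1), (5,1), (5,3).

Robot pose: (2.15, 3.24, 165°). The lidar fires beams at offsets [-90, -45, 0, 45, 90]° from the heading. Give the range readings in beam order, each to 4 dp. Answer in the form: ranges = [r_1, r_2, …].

ranges = [1.8221, 2.0323, 1.1906, 1.3279, 2.3190]

beam 1: φ=-90°, α=75°
  cosα=0.2588 sinα=0.9659 | (2,3) | tMaxX 3.2841 tMaxY 0.7868 | tΔX 3.8637 tΔY 1.0353
    t=0.7868 [y] (2,4)
    t=1.8221 [y] (2,5) — stop
  → r_1 = 1.8221
beam 2: φ=-45°, α=120°
  cosα=-0.5000 sinα=0.8660 | (2,3) | tMaxX 0.3000 tMaxY 0.8776 | tΔX 2.0000 tΔY 1.1547
    t=0.3000 [x] (1,3)
    t=0.8776 [y] (1,4)
    t=2.0323 [y] (1,5) — stop
  → r_2 = 2.0323
beam 3: φ=0°, α=165°
  cosα=-0.9659 sinα=0.2588 | (2,3) | tMaxX 0.1553 tMaxY 2.9364 | tΔX 1.0353 tΔY 3.8637
    t=0.1553 [x] (1,3)
    t=1.1906 [x] (0,3) — stop
  → r_3 = 1.1906
beam 4: φ=45°, α=210°
  cosα=-0.8660 sinα=-0.5000 | (2,3) | tMaxX 0.1732 tMaxY 0.4800 | tΔX 1.1547 tΔY 2.0000
    t=0.1732 [x] (1,3)
    t=0.4800 [y] (1,2)
    t=1.3279 [x] (0,2) — stop
  → r_4 = 1.3279
beam 5: φ=90°, α=255°
  cosα=-0.2588 sinα=-0.9659 | (2,3) | tMaxX 0.5796 tMaxY 0.2485 | tΔX 3.8637 tΔY 1.0353
    t=0.2485 [y] (2,2)
    t=0.5796 [x] (1,2)
    t=1.2837 [y] (1,1)
    t=2.3190 [y] (1,0) — stop
  → r_5 = 2.3190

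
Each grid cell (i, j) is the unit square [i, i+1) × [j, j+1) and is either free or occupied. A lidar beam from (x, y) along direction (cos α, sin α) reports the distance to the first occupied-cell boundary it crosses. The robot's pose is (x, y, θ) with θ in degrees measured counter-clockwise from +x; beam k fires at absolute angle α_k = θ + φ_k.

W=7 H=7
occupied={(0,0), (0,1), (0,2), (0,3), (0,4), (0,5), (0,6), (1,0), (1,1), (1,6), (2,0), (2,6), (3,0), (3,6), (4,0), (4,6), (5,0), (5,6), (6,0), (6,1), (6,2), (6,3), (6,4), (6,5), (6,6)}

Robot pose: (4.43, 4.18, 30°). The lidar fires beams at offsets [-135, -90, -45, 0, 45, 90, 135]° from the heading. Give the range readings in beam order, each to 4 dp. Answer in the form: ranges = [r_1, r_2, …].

beam 1: φ=-135°, α=255°
  direction (-0.2588, -0.9659); cell (4,4); t to first gridline: x 1.6614, y 0.1863 (then +3.8637 / +1.0353)
    (4,3) via y @ 0.1863
    (4,2) via y @ 1.2216
    (3,2) via x @ 1.6614
    (3,1) via y @ 2.2569
    (3,0) via y @ 3.2922  # hit
  → r_1 = 3.2922
beam 2: φ=-90°, α=300°
  direction (0.5000, -0.8660); cell (4,4); t to first gridline: x 1.1400, y 0.2078 (then +2.0000 / +1.1547)
    (4,3) via y @ 0.2078
    (5,3) via x @ 1.1400
    (5,2) via y @ 1.3625
    (5,1) via y @ 2.5172
    (6,1) via x @ 3.1400  # hit
  → r_2 = 3.1400
beam 3: φ=-45°, α=345°
  direction (0.9659, -0.2588); cell (4,4); t to first gridline: x 0.5901, y 0.6955 (then +1.0353 / +3.8637)
    (5,4) via x @ 0.5901
    (5,3) via y @ 0.6955
    (6,3) via x @ 1.6254  # hit
  → r_3 = 1.6254
beam 4: φ=0°, α=30°
  direction (0.8660, 0.5000); cell (4,4); t to first gridline: x 0.6582, y 1.6400 (then +1.1547 / +2.0000)
    (5,4) via x @ 0.6582
    (5,5) via y @ 1.6400
    (6,5) via x @ 1.8129  # hit
  → r_4 = 1.8129
beam 5: φ=45°, α=75°
  direction (0.2588, 0.9659); cell (4,4); t to first gridline: x 2.2023, y 0.8489 (then +3.8637 / +1.0353)
    (4,5) via y @ 0.8489
    (4,6) via y @ 1.8842  # hit
  → r_5 = 1.8842
beam 6: φ=90°, α=120°
  direction (-0.5000, 0.8660); cell (4,4); t to first gridline: x 0.8600, y 0.9469 (then +2.0000 / +1.1547)
    (3,4) via x @ 0.8600
    (3,5) via y @ 0.9469
    (3,6) via y @ 2.1016  # hit
  → r_6 = 2.1016
beam 7: φ=135°, α=165°
  direction (-0.9659, 0.2588); cell (4,4); t to first gridline: x 0.4452, y 3.1682 (then +1.0353 / +3.8637)
    (3,4) via x @ 0.4452
    (2,4) via x @ 1.4804
    (1,4) via x @ 2.5157
    (1,5) via y @ 3.1682
    (0,5) via x @ 3.5510  # hit
  → r_7 = 3.5510

ranges = [3.2922, 3.1400, 1.6254, 1.8129, 1.8842, 2.1016, 3.5510]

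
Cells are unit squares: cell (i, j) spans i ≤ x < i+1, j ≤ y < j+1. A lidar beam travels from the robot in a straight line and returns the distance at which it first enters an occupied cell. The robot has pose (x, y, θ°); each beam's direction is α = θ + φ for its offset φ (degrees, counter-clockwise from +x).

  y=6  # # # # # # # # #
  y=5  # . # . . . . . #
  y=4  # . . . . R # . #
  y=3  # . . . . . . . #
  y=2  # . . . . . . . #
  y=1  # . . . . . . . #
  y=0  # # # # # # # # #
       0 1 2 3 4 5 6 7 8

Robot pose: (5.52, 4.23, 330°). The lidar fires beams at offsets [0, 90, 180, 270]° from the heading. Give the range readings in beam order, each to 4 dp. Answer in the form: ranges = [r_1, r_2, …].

ranges = [2.8637, 2.0438, 2.9098, 3.7297]

beam 1: φ=0°, α=330°
  dir = (cos 330°, sin 330°) = (0.8660, -0.5000); from cell (5,4)
  next x-line at t=0.5543, next y-line at t=0.4600; Δt_x=1.1547, Δt_y=2.0000
    y: enter (5,3) at t=0.4600
    x: enter (6,3) at t=0.5543
    x: enter (7,3) at t=1.7090
    y: enter (7,2) at t=2.4600
    x: enter (8,2) at t=2.8637 ← occupied
  → r_1 = 2.8637
beam 2: φ=90°, α=60°
  dir = (cos 60°, sin 60°) = (0.5000, 0.8660); from cell (5,4)
  next x-line at t=0.9600, next y-line at t=0.8891; Δt_x=2.0000, Δt_y=1.1547
    y: enter (5,5) at t=0.8891
    x: enter (6,5) at t=0.9600
    y: enter (6,6) at t=2.0438 ← occupied
  → r_2 = 2.0438
beam 3: φ=180°, α=150°
  dir = (cos 150°, sin 150°) = (-0.8660, 0.5000); from cell (5,4)
  next x-line at t=0.6004, next y-line at t=1.5400; Δt_x=1.1547, Δt_y=2.0000
    x: enter (4,4) at t=0.6004
    y: enter (4,5) at t=1.5400
    x: enter (3,5) at t=1.7551
    x: enter (2,5) at t=2.9098 ← occupied
  → r_3 = 2.9098
beam 4: φ=270°, α=240°
  dir = (cos 240°, sin 240°) = (-0.5000, -0.8660); from cell (5,4)
  next x-line at t=1.0400, next y-line at t=0.2656; Δt_x=2.0000, Δt_y=1.1547
    y: enter (5,3) at t=0.2656
    x: enter (4,3) at t=1.0400
    y: enter (4,2) at t=1.4203
    y: enter (4,1) at t=2.5750
    x: enter (3,1) at t=3.0400
    y: enter (3,0) at t=3.7297 ← occupied
  → r_4 = 3.7297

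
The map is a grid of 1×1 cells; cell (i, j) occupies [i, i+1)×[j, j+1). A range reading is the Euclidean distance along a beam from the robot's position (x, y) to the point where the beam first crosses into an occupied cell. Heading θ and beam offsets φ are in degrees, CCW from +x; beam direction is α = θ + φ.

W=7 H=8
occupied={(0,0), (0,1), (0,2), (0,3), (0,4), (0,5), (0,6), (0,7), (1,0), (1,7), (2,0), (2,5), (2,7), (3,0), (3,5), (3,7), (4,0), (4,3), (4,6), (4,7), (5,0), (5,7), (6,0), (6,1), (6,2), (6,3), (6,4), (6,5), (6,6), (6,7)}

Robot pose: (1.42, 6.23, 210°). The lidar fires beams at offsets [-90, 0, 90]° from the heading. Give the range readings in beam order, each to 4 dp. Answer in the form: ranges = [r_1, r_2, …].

ranges = [0.8400, 0.4850, 1.1600]

beam 1: φ=-90°, α=120°
  d=(-0.5000,0.8660)  start (1,6)  tX=0.8400 tY=0.8891  stride 1/|dx|=2.0000 1/|dy|=1.1547
    cross x-line → (0,6), t=0.8400 (wall)
  → r_1 = 0.8400
beam 2: φ=0°, α=210°
  d=(-0.8660,-0.5000)  start (1,6)  tX=0.4850 tY=0.4600  stride 1/|dx|=1.1547 1/|dy|=2.0000
    cross y-line → (1,5), t=0.4600
    cross x-line → (0,5), t=0.4850 (wall)
  → r_2 = 0.4850
beam 3: φ=90°, α=300°
  d=(0.5000,-0.8660)  start (1,6)  tX=1.1600 tY=0.2656  stride 1/|dx|=2.0000 1/|dy|=1.1547
    cross y-line → (1,5), t=0.2656
    cross x-line → (2,5), t=1.1600 (wall)
  → r_3 = 1.1600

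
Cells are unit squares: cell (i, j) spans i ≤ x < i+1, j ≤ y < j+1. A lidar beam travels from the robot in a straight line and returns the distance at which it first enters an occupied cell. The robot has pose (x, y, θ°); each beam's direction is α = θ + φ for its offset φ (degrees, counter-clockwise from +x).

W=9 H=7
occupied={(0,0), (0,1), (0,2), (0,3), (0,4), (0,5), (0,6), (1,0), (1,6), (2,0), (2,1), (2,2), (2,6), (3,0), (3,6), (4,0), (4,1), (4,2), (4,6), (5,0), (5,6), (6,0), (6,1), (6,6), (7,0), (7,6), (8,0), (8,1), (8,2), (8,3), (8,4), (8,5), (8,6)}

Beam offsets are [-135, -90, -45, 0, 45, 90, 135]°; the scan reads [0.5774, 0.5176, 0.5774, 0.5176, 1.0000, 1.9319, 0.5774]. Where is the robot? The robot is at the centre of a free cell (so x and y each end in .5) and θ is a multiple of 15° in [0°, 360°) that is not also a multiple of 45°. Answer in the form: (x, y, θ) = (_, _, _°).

(x, y, θ) = (1.5, 1.5, 15°)

The pose lattice has 30·16 = 480 candidates. Test each by forward raycasting.
  (3.5, 2.5, 255°): beam 1 = 4.0415 ≠ 0.5774 ✗
  (5.5, 5.5, 330°): beam 1 = 4.6587 ≠ 0.5774 ✗
  (6.5, 4.5, 210°): beam 1 = 1.5529 ≠ 0.5774 ✗
  (1.5, 1.5, 120°): beam 1 = 0.5176 ≠ 0.5774 ✗
  (3.5, 4.5, 75°): beam 1 = 1.7321 ≠ 0.5774 ✗
  …
  (1.5, 1.5, 15°): r_1=0.5774, r_2=0.5176, r_3=0.5774, r_4=0.5176, r_5=1.0000, r_6=1.9319, r_7=0.5774 — all match ✓
Only this pose fits every beam.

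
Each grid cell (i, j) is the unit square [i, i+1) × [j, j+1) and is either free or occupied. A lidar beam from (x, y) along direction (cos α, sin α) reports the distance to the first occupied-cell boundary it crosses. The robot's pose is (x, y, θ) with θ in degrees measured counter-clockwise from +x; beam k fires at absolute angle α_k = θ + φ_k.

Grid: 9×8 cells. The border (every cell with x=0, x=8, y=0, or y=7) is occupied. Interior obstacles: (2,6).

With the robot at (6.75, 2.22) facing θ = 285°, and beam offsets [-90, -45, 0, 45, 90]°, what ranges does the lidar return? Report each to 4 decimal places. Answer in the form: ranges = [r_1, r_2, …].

beam 1: φ=-90°, α=195°
  cosα=-0.9659 sinα=-0.2588 | (6,2) | tMaxX 0.7765 tMaxY 0.8500 | tΔX 1.0353 tΔY 3.8637
    t=0.7765 [x] (5,2)
    t=0.8500 [y] (5,1)
    t=1.8117 [x] (4,1)
    t=2.8470 [x] (3,1)
    t=3.8823 [x] (2,1)
    t=4.7137 [y] (2,0) — stop
  → r_1 = 4.7137
beam 2: φ=-45°, α=240°
  cosα=-0.5000 sinα=-0.8660 | (6,2) | tMaxX 1.5000 tMaxY 0.2540 | tΔX 2.0000 tΔY 1.1547
    t=0.2540 [y] (6,1)
    t=1.4087 [y] (6,0) — stop
  → r_2 = 1.4087
beam 3: φ=0°, α=285°
  cosα=0.2588 sinα=-0.9659 | (6,2) | tMaxX 0.9659 tMaxY 0.2278 | tΔX 3.8637 tΔY 1.0353
    t=0.2278 [y] (6,1)
    t=0.9659 [x] (7,1)
    t=1.2630 [y] (7,0) — stop
  → r_3 = 1.2630
beam 4: φ=45°, α=330°
  cosα=0.8660 sinα=-0.5000 | (6,2) | tMaxX 0.2887 tMaxY 0.4400 | tΔX 1.1547 tΔY 2.0000
    t=0.2887 [x] (7,2)
    t=0.4400 [y] (7,1)
    t=1.4434 [x] (8,1) — stop
  → r_4 = 1.4434
beam 5: φ=90°, α=15°
  cosα=0.9659 sinα=0.2588 | (6,2) | tMaxX 0.2588 tMaxY 3.0137 | tΔX 1.0353 tΔY 3.8637
    t=0.2588 [x] (7,2)
    t=1.2941 [x] (8,2) — stop
  → r_5 = 1.2941

ranges = [4.7137, 1.4087, 1.2630, 1.4434, 1.2941]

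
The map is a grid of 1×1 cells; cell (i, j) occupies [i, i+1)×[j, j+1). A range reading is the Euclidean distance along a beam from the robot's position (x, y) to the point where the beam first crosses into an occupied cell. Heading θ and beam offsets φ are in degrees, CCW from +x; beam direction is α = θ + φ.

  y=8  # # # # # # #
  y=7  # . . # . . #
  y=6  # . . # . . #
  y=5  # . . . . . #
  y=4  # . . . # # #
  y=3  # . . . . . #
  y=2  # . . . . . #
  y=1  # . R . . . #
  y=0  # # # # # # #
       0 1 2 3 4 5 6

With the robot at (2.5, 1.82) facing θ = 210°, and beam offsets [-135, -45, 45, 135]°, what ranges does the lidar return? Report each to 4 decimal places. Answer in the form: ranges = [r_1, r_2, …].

beam 1: φ=-135°, α=75°
  direction (0.2588, 0.9659); cell (2,1); t to first gridline: x 1.9319, y 0.1863 (then +3.8637 / +1.0353)
    (2,2) via y @ 0.1863
    (2,3) via y @ 1.2216
    (3,3) via x @ 1.9319
    (3,4) via y @ 2.2569
    (3,5) via y @ 3.2922
    (3,6) via y @ 4.3275  # hit
  → r_1 = 4.3275
beam 2: φ=-45°, α=165°
  direction (-0.9659, 0.2588); cell (2,1); t to first gridline: x 0.5176, y 0.6955 (then +1.0353 / +3.8637)
    (1,1) via x @ 0.5176
    (1,2) via y @ 0.6955
    (0,2) via x @ 1.5529  # hit
  → r_2 = 1.5529
beam 3: φ=45°, α=255°
  direction (-0.2588, -0.9659); cell (2,1); t to first gridline: x 1.9319, y 0.8489 (then +3.8637 / +1.0353)
    (2,0) via y @ 0.8489  # hit
  → r_3 = 0.8489
beam 4: φ=135°, α=345°
  direction (0.9659, -0.2588); cell (2,1); t to first gridline: x 0.5176, y 3.1682 (then +1.0353 / +3.8637)
    (3,1) via x @ 0.5176
    (4,1) via x @ 1.5529
    (5,1) via x @ 2.5882
    (5,0) via y @ 3.1682  # hit
  → r_4 = 3.1682

ranges = [4.3275, 1.5529, 0.8489, 3.1682]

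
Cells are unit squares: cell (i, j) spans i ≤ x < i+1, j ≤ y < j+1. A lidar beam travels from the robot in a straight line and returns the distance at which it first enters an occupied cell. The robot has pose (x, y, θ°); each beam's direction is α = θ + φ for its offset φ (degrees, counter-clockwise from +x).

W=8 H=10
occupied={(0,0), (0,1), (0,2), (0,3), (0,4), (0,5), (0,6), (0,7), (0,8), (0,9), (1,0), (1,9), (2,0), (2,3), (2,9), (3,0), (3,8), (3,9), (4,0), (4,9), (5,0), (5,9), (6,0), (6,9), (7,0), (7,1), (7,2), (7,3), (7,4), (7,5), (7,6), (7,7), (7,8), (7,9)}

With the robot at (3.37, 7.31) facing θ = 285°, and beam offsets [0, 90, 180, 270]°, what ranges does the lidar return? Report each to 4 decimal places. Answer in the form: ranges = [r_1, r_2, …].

beam 1: φ=0°, α=285°
  direction (0.2588, -0.9659); cell (3,7); t to first gridline: x 2.4341, y 0.3209 (then +3.8637 / +1.0353)
    (3,6) via y @ 0.3209
    (3,5) via y @ 1.3562
    (3,4) via y @ 2.3915
    (4,4) via x @ 2.4341
    (4,3) via y @ 3.4268
    (4,2) via y @ 4.4620
    (4,1) via y @ 5.4973
    (5,1) via x @ 6.2978
    (5,0) via y @ 6.5326  # hit
  → r_1 = 6.5326
beam 2: φ=90°, α=15°
  direction (0.9659, 0.2588); cell (3,7); t to first gridline: x 0.6522, y 2.6660 (then +1.0353 / +3.8637)
    (4,7) via x @ 0.6522
    (5,7) via x @ 1.6875
    (5,8) via y @ 2.6660
    (6,8) via x @ 2.7228
    (7,8) via x @ 3.7581  # hit
  → r_2 = 3.7581
beam 3: φ=180°, α=105°
  direction (-0.2588, 0.9659); cell (3,7); t to first gridline: x 1.4296, y 0.7143 (then +3.8637 / +1.0353)
    (3,8) via y @ 0.7143  # hit
  → r_3 = 0.7143
beam 4: φ=270°, α=195°
  direction (-0.9659, -0.2588); cell (3,7); t to first gridline: x 0.3831, y 1.1977 (then +1.0353 / +3.8637)
    (2,7) via x @ 0.3831
    (2,6) via y @ 1.1977
    (1,6) via x @ 1.4183
    (0,6) via x @ 2.4536  # hit
  → r_4 = 2.4536

ranges = [6.5326, 3.7581, 0.7143, 2.4536]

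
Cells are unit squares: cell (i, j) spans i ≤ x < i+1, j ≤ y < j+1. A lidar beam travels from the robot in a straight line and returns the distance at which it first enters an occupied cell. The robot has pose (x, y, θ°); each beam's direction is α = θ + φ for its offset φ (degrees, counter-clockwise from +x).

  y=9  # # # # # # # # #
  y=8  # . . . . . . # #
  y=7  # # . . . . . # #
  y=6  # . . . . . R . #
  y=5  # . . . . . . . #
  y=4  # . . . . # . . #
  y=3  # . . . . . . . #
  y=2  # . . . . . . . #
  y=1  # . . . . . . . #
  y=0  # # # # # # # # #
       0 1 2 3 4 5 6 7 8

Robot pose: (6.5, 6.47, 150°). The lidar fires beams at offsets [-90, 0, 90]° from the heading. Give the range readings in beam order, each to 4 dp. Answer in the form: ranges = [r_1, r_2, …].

ranges = [1.0000, 5.0600, 1.6974]

beam 1: φ=-90°, α=60°
  dir = (cos 60°, sin 60°) = (0.5000, 0.8660); from cell (6,6)
  next x-line at t=1.0000, next y-line at t=0.6120; Δt_x=2.0000, Δt_y=1.1547
    y: enter (6,7) at t=0.6120
    x: enter (7,7) at t=1.0000 ← occupied
  → r_1 = 1.0000
beam 2: φ=0°, α=150°
  dir = (cos 150°, sin 150°) = (-0.8660, 0.5000); from cell (6,6)
  next x-line at t=0.5774, next y-line at t=1.0600; Δt_x=1.1547, Δt_y=2.0000
    x: enter (5,6) at t=0.5774
    y: enter (5,7) at t=1.0600
    x: enter (4,7) at t=1.7321
    x: enter (3,7) at t=2.8868
    y: enter (3,8) at t=3.0600
    x: enter (2,8) at t=4.0415
    y: enter (2,9) at t=5.0600 ← occupied
  → r_2 = 5.0600
beam 3: φ=90°, α=240°
  dir = (cos 240°, sin 240°) = (-0.5000, -0.8660); from cell (6,6)
  next x-line at t=1.0000, next y-line at t=0.5427; Δt_x=2.0000, Δt_y=1.1547
    y: enter (6,5) at t=0.5427
    x: enter (5,5) at t=1.0000
    y: enter (5,4) at t=1.6974 ← occupied
  → r_3 = 1.6974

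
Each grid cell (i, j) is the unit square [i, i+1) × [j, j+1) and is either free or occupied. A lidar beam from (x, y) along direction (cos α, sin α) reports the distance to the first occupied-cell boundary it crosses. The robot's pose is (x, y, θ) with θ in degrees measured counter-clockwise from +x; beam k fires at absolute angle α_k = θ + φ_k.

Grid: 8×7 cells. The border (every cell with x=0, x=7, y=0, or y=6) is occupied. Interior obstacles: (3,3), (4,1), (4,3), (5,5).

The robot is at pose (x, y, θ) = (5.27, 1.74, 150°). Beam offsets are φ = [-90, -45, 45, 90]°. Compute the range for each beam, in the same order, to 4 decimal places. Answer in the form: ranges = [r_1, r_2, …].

ranges = [3.4600, 1.3044, 0.2795, 0.5400]

beam 1: φ=-90°, α=60°
  direction (0.5000, 0.8660); cell (5,1); t to first gridline: x 1.4600, y 0.3002 (then +2.0000 / +1.1547)
    (5,2) via y @ 0.3002
    (5,3) via y @ 1.4549
    (6,3) via x @ 1.4600
    (6,4) via y @ 2.6096
    (7,4) via x @ 3.4600  # hit
  → r_1 = 3.4600
beam 2: φ=-45°, α=105°
  direction (-0.2588, 0.9659); cell (5,1); t to first gridline: x 1.0432, y 0.2692 (then +3.8637 / +1.0353)
    (5,2) via y @ 0.2692
    (4,2) via x @ 1.0432
    (4,3) via y @ 1.3044  # hit
  → r_2 = 1.3044
beam 3: φ=45°, α=195°
  direction (-0.9659, -0.2588); cell (5,1); t to first gridline: x 0.2795, y 2.8591 (then +1.0353 / +3.8637)
    (4,1) via x @ 0.2795  # hit
  → r_3 = 0.2795
beam 4: φ=90°, α=240°
  direction (-0.5000, -0.8660); cell (5,1); t to first gridline: x 0.5400, y 0.8545 (then +2.0000 / +1.1547)
    (4,1) via x @ 0.5400  # hit
  → r_4 = 0.5400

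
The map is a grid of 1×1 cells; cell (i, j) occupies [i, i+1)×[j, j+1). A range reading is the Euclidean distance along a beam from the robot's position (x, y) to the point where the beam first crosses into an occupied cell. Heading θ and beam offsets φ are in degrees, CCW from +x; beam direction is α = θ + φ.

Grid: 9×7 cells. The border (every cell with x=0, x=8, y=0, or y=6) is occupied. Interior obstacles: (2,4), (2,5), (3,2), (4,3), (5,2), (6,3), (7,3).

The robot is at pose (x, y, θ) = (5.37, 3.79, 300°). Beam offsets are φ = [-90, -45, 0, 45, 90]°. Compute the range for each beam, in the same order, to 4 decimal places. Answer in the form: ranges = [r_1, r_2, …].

ranges = [0.4272, 0.8179, 0.9122, 0.6522, 3.0369]

beam 1: φ=-90°, α=210°
  d=(-0.8660,-0.5000)  start (5,3)  tX=0.4272 tY=1.5800  stride 1/|dx|=1.1547 1/|dy|=2.0000
    cross x-line → (4,3), t=0.4272 (wall)
  → r_1 = 0.4272
beam 2: φ=-45°, α=255°
  d=(-0.2588,-0.9659)  start (5,3)  tX=1.4296 tY=0.8179  stride 1/|dx|=3.8637 1/|dy|=1.0353
    cross y-line → (5,2), t=0.8179 (wall)
  → r_2 = 0.8179
beam 3: φ=0°, α=300°
  d=(0.5000,-0.8660)  start (5,3)  tX=1.2600 tY=0.9122  stride 1/|dx|=2.0000 1/|dy|=1.1547
    cross y-line → (5,2), t=0.9122 (wall)
  → r_3 = 0.9122
beam 4: φ=45°, α=345°
  d=(0.9659,-0.2588)  start (5,3)  tX=0.6522 tY=3.0523  stride 1/|dx|=1.0353 1/|dy|=3.8637
    cross x-line → (6,3), t=0.6522 (wall)
  → r_4 = 0.6522
beam 5: φ=90°, α=30°
  d=(0.8660,0.5000)  start (5,3)  tX=0.7275 tY=0.4200  stride 1/|dx|=1.1547 1/|dy|=2.0000
    cross y-line → (5,4), t=0.4200
    cross x-line → (6,4), t=0.7275
    cross x-line → (7,4), t=1.8822
    cross y-line → (7,5), t=2.4200
    cross x-line → (8,5), t=3.0369 (wall)
  → r_5 = 3.0369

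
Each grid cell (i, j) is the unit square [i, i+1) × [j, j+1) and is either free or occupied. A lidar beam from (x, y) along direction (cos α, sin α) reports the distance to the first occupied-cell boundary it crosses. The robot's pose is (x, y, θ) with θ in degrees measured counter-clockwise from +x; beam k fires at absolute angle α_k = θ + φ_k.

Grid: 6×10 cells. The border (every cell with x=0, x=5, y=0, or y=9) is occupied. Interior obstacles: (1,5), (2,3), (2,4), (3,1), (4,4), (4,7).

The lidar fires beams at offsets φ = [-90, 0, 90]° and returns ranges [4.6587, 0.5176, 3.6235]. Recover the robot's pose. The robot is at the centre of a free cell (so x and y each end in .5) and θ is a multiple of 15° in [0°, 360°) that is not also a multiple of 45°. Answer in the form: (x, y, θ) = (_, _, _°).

(x, y, θ) = (3.5, 4.5, 195°)

The pose lattice has 26·16 = 416 candidates. Test each by forward raycasting.
  (4.5, 3.5, 15°): beam 1 = 1.9319 ≠ 4.6587 ✗
  (3.5, 8.5, 30°): beam 1 = 1.0000 ≠ 4.6587 ✗
  (4.5, 6.5, 240°): beam 1 = 4.0415 ≠ 4.6587 ✗
  (2.5, 5.5, 105°): beam 1 = 2.5882 ≠ 4.6587 ✗
  (3.5, 6.5, 285°): beam 1 = 1.9319 ≠ 4.6587 ✗
  …
  (3.5, 4.5, 195°): r_1=4.6587, r_2=0.5176, r_3=3.6235 — all match ✓
Only this pose fits every beam.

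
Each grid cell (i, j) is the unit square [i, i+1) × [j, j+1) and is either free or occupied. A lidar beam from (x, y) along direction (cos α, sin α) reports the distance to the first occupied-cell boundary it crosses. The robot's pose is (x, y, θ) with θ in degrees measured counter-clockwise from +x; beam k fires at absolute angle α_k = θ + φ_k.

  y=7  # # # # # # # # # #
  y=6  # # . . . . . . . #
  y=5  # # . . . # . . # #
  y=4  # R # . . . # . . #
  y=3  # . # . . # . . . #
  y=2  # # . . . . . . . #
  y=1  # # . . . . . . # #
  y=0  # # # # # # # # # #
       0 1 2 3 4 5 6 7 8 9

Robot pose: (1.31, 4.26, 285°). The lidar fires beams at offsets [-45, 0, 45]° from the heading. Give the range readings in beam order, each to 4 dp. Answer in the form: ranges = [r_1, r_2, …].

ranges = [0.6200, 1.3044, 0.7967]

beam 1: φ=-45°, α=240°
  cosα=-0.5000 sinα=-0.8660 | (1,4) | tMaxX 0.6200 tMaxY 0.3002 | tΔX 2.0000 tΔY 1.1547
    t=0.3002 [y] (1,3)
    t=0.6200 [x] (0,3) — stop
  → r_1 = 0.6200
beam 2: φ=0°, α=285°
  cosα=0.2588 sinα=-0.9659 | (1,4) | tMaxX 2.6660 tMaxY 0.2692 | tΔX 3.8637 tΔY 1.0353
    t=0.2692 [y] (1,3)
    t=1.3044 [y] (1,2) — stop
  → r_2 = 1.3044
beam 3: φ=45°, α=330°
  cosα=0.8660 sinα=-0.5000 | (1,4) | tMaxX 0.7967 tMaxY 0.5200 | tΔX 1.1547 tΔY 2.0000
    t=0.5200 [y] (1,3)
    t=0.7967 [x] (2,3) — stop
  → r_3 = 0.7967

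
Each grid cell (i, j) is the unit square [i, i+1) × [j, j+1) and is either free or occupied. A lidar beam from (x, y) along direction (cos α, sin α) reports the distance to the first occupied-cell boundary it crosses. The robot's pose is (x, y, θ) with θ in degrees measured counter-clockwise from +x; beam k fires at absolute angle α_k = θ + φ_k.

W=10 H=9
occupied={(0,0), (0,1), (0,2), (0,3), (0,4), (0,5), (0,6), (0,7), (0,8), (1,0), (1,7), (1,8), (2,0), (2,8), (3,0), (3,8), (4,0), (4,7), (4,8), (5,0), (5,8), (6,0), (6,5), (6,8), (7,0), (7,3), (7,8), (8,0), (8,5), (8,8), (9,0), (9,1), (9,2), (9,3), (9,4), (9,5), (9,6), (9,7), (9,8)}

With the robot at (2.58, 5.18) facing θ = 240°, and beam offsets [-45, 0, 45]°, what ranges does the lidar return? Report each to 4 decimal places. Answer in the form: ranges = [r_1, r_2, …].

beam 1: φ=-45°, α=195°
  d=(-0.9659,-0.2588)  start (2,5)  tX=0.6005 tY=0.6955  stride 1/|dx|=1.0353 1/|dy|=3.8637
    cross x-line → (1,5), t=0.6005
    cross y-line → (1,4), t=0.6955
    cross x-line → (0,4), t=1.6357 (wall)
  → r_1 = 1.6357
beam 2: φ=0°, α=240°
  d=(-0.5000,-0.8660)  start (2,5)  tX=1.1600 tY=0.2078  stride 1/|dx|=2.0000 1/|dy|=1.1547
    cross y-line → (2,4), t=0.2078
    cross x-line → (1,4), t=1.1600
    cross y-line → (1,3), t=1.3625
    cross y-line → (1,2), t=2.5172
    cross x-line → (0,2), t=3.1600 (wall)
  → r_2 = 3.1600
beam 3: φ=45°, α=285°
  d=(0.2588,-0.9659)  start (2,5)  tX=1.6228 tY=0.1863  stride 1/|dx|=3.8637 1/|dy|=1.0353
    cross y-line → (2,4), t=0.1863
    cross y-line → (2,3), t=1.2216
    cross x-line → (3,3), t=1.6228
    cross y-line → (3,2), t=2.2569
    cross y-line → (3,1), t=3.2922
    cross y-line → (3,0), t=4.3275 (wall)
  → r_3 = 4.3275

ranges = [1.6357, 3.1600, 4.3275]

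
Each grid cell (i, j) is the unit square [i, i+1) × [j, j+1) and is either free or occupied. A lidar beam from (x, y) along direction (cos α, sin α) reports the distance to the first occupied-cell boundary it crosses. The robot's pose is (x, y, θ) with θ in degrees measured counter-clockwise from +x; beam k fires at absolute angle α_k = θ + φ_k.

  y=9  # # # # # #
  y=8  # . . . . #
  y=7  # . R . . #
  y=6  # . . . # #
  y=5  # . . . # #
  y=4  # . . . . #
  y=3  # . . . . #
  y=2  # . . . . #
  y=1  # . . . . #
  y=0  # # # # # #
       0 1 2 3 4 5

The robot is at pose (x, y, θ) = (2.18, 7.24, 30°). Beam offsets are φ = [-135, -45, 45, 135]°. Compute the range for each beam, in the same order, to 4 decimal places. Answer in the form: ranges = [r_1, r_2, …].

beam 1: φ=-135°, α=255°
  direction (-0.2588, -0.9659); cell (2,7); t to first gridline: x 0.6955, y 0.2485 (then +3.8637 / +1.0353)
    (2,6) via y @ 0.2485
    (1,6) via x @ 0.6955
    (1,5) via y @ 1.2837
    (1,4) via y @ 2.3190
    (1,3) via y @ 3.3543
    (1,2) via y @ 4.3896
    (0,2) via x @ 4.5592  # hit
  → r_1 = 4.5592
beam 2: φ=-45°, α=345°
  direction (0.9659, -0.2588); cell (2,7); t to first gridline: x 0.8489, y 0.9273 (then +1.0353 / +3.8637)
    (3,7) via x @ 0.8489
    (3,6) via y @ 0.9273
    (4,6) via x @ 1.8842  # hit
  → r_2 = 1.8842
beam 3: φ=45°, α=75°
  direction (0.2588, 0.9659); cell (2,7); t to first gridline: x 3.1682, y 0.7868 (then +3.8637 / +1.0353)
    (2,8) via y @ 0.7868
    (2,9) via y @ 1.8221  # hit
  → r_3 = 1.8221
beam 4: φ=135°, α=165°
  direction (-0.9659, 0.2588); cell (2,7); t to first gridline: x 0.1863, y 2.9364 (then +1.0353 / +3.8637)
    (1,7) via x @ 0.1863
    (0,7) via x @ 1.2216  # hit
  → r_4 = 1.2216

ranges = [4.5592, 1.8842, 1.8221, 1.2216]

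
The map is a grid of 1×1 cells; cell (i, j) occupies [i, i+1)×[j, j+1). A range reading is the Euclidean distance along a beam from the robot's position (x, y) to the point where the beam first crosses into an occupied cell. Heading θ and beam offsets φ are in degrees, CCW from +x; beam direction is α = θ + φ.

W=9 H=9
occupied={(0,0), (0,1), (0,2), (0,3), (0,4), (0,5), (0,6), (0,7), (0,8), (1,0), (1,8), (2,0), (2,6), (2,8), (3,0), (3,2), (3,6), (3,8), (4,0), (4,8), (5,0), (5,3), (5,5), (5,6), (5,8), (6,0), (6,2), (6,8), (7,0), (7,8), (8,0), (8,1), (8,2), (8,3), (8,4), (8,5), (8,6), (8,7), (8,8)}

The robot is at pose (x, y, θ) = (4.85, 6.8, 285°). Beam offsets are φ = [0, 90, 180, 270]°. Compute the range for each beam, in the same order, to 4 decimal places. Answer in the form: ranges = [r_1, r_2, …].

ranges = [0.5796, 0.1553, 1.2423, 0.8800]

beam 1: φ=0°, α=285°
  cosα=0.2588 sinα=-0.9659 | (4,6) | tMaxX 0.5796 tMaxY 0.8282 | tΔX 3.8637 tΔY 1.0353
    t=0.5796 [x] (5,6) — stop
  → r_1 = 0.5796
beam 2: φ=90°, α=15°
  cosα=0.9659 sinα=0.2588 | (4,6) | tMaxX 0.1553 tMaxY 0.7727 | tΔX 1.0353 tΔY 3.8637
    t=0.1553 [x] (5,6) — stop
  → r_2 = 0.1553
beam 3: φ=180°, α=105°
  cosα=-0.2588 sinα=0.9659 | (4,6) | tMaxX 3.2841 tMaxY 0.2071 | tΔX 3.8637 tΔY 1.0353
    t=0.2071 [y] (4,7)
    t=1.2423 [y] (4,8) — stop
  → r_3 = 1.2423
beam 4: φ=270°, α=195°
  cosα=-0.9659 sinα=-0.2588 | (4,6) | tMaxX 0.8800 tMaxY 3.0910 | tΔX 1.0353 tΔY 3.8637
    t=0.8800 [x] (3,6) — stop
  → r_4 = 0.8800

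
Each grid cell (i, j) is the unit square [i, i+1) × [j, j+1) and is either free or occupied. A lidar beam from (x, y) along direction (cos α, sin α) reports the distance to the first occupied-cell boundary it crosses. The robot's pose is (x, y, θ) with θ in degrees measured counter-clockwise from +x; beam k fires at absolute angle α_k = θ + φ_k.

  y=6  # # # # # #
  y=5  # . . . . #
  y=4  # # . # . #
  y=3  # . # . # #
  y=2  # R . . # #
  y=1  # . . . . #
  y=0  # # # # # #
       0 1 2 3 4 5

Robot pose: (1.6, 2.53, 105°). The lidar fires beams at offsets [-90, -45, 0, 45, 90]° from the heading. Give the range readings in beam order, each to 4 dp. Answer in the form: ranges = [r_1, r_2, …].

beam 1: φ=-90°, α=15°
  cosα=0.9659 sinα=0.2588 | (1,2) | tMaxX 0.4141 tMaxY 1.8159 | tΔX 1.0353 tΔY 3.8637
    t=0.4141 [x] (2,2)
    t=1.4494 [x] (3,2)
    t=1.8159 [y] (3,3)
    t=2.4847 [x] (4,3) — stop
  → r_1 = 2.4847
beam 2: φ=-45°, α=60°
  cosα=0.5000 sinα=0.8660 | (1,2) | tMaxX 0.8000 tMaxY 0.5427 | tΔX 2.0000 tΔY 1.1547
    t=0.5427 [y] (1,3)
    t=0.8000 [x] (2,3) — stop
  → r_2 = 0.8000
beam 3: φ=0°, α=105°
  cosα=-0.2588 sinα=0.9659 | (1,2) | tMaxX 2.3182 tMaxY 0.4866 | tΔX 3.8637 tΔY 1.0353
    t=0.4866 [y] (1,3)
    t=1.5219 [y] (1,4) — stop
  → r_3 = 1.5219
beam 4: φ=45°, α=150°
  cosα=-0.8660 sinα=0.5000 | (1,2) | tMaxX 0.6928 tMaxY 0.9400 | tΔX 1.1547 tΔY 2.0000
    t=0.6928 [x] (0,2) — stop
  → r_4 = 0.6928
beam 5: φ=90°, α=195°
  cosα=-0.9659 sinα=-0.2588 | (1,2) | tMaxX 0.6212 tMaxY 2.0478 | tΔX 1.0353 tΔY 3.8637
    t=0.6212 [x] (0,2) — stop
  → r_5 = 0.6212

ranges = [2.4847, 0.8000, 1.5219, 0.6928, 0.6212]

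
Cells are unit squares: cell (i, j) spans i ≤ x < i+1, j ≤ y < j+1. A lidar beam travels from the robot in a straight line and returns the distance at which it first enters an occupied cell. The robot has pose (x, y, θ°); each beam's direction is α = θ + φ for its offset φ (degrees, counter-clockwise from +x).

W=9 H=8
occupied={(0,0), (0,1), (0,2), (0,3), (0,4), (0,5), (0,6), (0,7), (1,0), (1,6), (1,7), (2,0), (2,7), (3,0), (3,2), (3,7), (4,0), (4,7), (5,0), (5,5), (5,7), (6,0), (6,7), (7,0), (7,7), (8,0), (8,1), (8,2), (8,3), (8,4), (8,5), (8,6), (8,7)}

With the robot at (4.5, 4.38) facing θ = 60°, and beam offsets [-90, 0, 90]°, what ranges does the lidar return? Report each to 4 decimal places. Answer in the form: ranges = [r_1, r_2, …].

beam 1: φ=-90°, α=330°
  dir = (cos 330°, sin 330°) = (0.8660, -0.5000); from cell (4,4)
  next x-line at t=0.5774, next y-line at t=0.7600; Δt_x=1.1547, Δt_y=2.0000
    x: enter (5,4) at t=0.5774
    y: enter (5,3) at t=0.7600
    x: enter (6,3) at t=1.7321
    y: enter (6,2) at t=2.7600
    x: enter (7,2) at t=2.8868
    x: enter (8,2) at t=4.0415 ← occupied
  → r_1 = 4.0415
beam 2: φ=0°, α=60°
  dir = (cos 60°, sin 60°) = (0.5000, 0.8660); from cell (4,4)
  next x-line at t=1.0000, next y-line at t=0.7159; Δt_x=2.0000, Δt_y=1.1547
    y: enter (4,5) at t=0.7159
    x: enter (5,5) at t=1.0000 ← occupied
  → r_2 = 1.0000
beam 3: φ=90°, α=150°
  dir = (cos 150°, sin 150°) = (-0.8660, 0.5000); from cell (4,4)
  next x-line at t=0.5774, next y-line at t=1.2400; Δt_x=1.1547, Δt_y=2.0000
    x: enter (3,4) at t=0.5774
    y: enter (3,5) at t=1.2400
    x: enter (2,5) at t=1.7321
    x: enter (1,5) at t=2.8868
    y: enter (1,6) at t=3.2400 ← occupied
  → r_3 = 3.2400

ranges = [4.0415, 1.0000, 3.2400]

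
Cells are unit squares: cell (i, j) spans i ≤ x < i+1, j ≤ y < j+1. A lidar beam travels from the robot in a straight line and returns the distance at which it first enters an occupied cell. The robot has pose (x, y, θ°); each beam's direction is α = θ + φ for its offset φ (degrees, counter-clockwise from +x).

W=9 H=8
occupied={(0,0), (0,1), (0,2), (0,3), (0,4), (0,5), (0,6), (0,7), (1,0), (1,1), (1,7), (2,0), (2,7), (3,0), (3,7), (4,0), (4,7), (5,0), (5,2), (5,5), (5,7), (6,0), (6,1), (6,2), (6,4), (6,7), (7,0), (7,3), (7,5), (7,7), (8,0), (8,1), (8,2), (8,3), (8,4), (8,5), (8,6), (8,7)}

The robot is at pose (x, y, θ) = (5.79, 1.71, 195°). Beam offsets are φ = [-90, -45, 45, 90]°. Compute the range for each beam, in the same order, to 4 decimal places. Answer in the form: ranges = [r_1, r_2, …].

beam 1: φ=-90°, α=105°
  direction (-0.2588, 0.9659); cell (5,1); t to first gridline: x 3.0523, y 0.3002 (then +3.8637 / +1.0353)
    (5,2) via y @ 0.3002  # hit
  → r_1 = 0.3002
beam 2: φ=-45°, α=150°
  direction (-0.8660, 0.5000); cell (5,1); t to first gridline: x 0.9122, y 0.5800 (then +1.1547 / +2.0000)
    (5,2) via y @ 0.5800  # hit
  → r_2 = 0.5800
beam 3: φ=45°, α=240°
  direction (-0.5000, -0.8660); cell (5,1); t to first gridline: x 1.5800, y 0.8198 (then +2.0000 / +1.1547)
    (5,0) via y @ 0.8198  # hit
  → r_3 = 0.8198
beam 4: φ=90°, α=285°
  direction (0.2588, -0.9659); cell (5,1); t to first gridline: x 0.8114, y 0.7350 (then +3.8637 / +1.0353)
    (5,0) via y @ 0.7350  # hit
  → r_4 = 0.7350

ranges = [0.3002, 0.5800, 0.8198, 0.7350]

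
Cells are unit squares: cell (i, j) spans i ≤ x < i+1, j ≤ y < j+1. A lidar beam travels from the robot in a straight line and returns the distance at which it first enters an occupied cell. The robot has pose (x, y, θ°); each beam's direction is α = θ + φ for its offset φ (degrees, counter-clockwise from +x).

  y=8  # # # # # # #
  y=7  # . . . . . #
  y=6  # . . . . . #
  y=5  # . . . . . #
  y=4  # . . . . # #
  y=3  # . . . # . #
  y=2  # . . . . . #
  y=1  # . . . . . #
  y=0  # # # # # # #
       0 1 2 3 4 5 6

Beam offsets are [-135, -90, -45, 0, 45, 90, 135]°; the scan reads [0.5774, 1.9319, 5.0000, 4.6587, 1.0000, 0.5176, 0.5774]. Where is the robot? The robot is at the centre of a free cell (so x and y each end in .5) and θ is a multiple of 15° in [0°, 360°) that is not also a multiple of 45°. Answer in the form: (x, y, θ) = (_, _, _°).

Candidates: 33 free-cell centres × 16 headings = 528 poses. Raycast each; keep the one whose scan matches to 4 dp.
  (2.5, 5.5, 75°): beam 1 = 5.1962 ≠ 0.5774 ✗
  (5.5, 2.5, 30°): beam 1 = 1.5529 ≠ 0.5774 ✗
  (1.5, 6.5, 195°): beam 1 = 1.7321 ≠ 0.5774 ✗
  (4.5, 2.5, 15°): beam 1 = 1.7321 ≠ 0.5774 ✗
  …
  (1.5, 7.5, 345°): r_1=0.5774, r_2=1.9319, r_3=5.0000, r_4=4.6587, r_5=1.0000, r_6=0.5176, r_7=0.5774 — all match ✓
Only this pose fits every beam.

(x, y, θ) = (1.5, 7.5, 345°)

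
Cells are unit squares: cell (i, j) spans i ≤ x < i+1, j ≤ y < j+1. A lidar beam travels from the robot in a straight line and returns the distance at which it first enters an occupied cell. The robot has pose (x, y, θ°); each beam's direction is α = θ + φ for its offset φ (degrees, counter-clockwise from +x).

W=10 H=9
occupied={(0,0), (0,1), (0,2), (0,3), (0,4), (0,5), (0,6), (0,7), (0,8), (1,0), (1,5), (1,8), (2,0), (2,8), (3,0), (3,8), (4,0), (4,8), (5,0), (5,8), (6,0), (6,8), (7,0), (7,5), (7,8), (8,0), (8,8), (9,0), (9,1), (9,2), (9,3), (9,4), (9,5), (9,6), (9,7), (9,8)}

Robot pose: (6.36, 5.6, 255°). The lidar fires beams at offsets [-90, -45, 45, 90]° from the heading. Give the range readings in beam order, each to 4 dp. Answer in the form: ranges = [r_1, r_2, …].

beam 1: φ=-90°, α=165°
  d=(-0.9659,0.2588)  start (6,5)  tX=0.3727 tY=1.5455  stride 1/|dx|=1.0353 1/|dy|=3.8637
    cross x-line → (5,5), t=0.3727
    cross x-line → (4,5), t=1.4080
    cross y-line → (4,6), t=1.5455
    cross x-line → (3,6), t=2.4433
    cross x-line → (2,6), t=3.4785
    cross x-line → (1,6), t=4.5138
    cross y-line → (1,7), t=5.4092
    cross x-line → (0,7), t=5.5491 (wall)
  → r_1 = 5.5491
beam 2: φ=-45°, α=210°
  d=(-0.8660,-0.5000)  start (6,5)  tX=0.4157 tY=1.2000  stride 1/|dx|=1.1547 1/|dy|=2.0000
    cross x-line → (5,5), t=0.4157
    cross y-line → (5,4), t=1.2000
    cross x-line → (4,4), t=1.5704
    cross x-line → (3,4), t=2.7251
    cross y-line → (3,3), t=3.2000
    cross x-line → (2,3), t=3.8798
    cross x-line → (1,3), t=5.0345
    cross y-line → (1,2), t=5.2000
    cross x-line → (0,2), t=6.1892 (wall)
  → r_2 = 6.1892
beam 3: φ=45°, α=300°
  d=(0.5000,-0.8660)  start (6,5)  tX=1.2800 tY=0.6928  stride 1/|dx|=2.0000 1/|dy|=1.1547
    cross y-line → (6,4), t=0.6928
    cross x-line → (7,4), t=1.2800
    cross y-line → (7,3), t=1.8475
    cross y-line → (7,2), t=3.0022
    cross x-line → (8,2), t=3.2800
    cross y-line → (8,1), t=4.1569
    cross x-line → (9,1), t=5.2800 (wall)
  → r_3 = 5.2800
beam 4: φ=90°, α=345°
  d=(0.9659,-0.2588)  start (6,5)  tX=0.6626 tY=2.3182  stride 1/|dx|=1.0353 1/|dy|=3.8637
    cross x-line → (7,5), t=0.6626 (wall)
  → r_4 = 0.6626

ranges = [5.5491, 6.1892, 5.2800, 0.6626]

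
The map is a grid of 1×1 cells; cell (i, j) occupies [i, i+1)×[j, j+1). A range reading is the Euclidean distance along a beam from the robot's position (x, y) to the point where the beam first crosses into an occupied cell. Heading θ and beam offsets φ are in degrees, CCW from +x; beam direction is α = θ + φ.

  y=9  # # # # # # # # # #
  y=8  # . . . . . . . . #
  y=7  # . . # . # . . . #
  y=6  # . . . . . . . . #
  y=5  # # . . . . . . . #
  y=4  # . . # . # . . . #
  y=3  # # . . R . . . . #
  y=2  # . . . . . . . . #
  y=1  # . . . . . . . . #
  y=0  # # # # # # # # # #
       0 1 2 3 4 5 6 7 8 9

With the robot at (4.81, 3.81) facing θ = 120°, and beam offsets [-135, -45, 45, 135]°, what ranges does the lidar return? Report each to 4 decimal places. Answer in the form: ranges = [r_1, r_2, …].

ranges = [4.3378, 0.7341, 0.8386, 2.9091]

beam 1: φ=-135°, α=345°
  cosα=0.9659 sinα=-0.2588 | (4,3) | tMaxX 0.1967 tMaxY 3.1296 | tΔX 1.0353 tΔY 3.8637
    t=0.1967 [x] (5,3)
    t=1.2320 [x] (6,3)
    t=2.2673 [x] (7,3)
    t=3.1296 [y] (7,2)
    t=3.3025 [x] (8,2)
    t=4.3378 [x] (9,2) — stop
  → r_1 = 4.3378
beam 2: φ=-45°, α=75°
  cosα=0.2588 sinα=0.9659 | (4,3) | tMaxX 0.7341 tMaxY 0.1967 | tΔX 3.8637 tΔY 1.0353
    t=0.1967 [y] (4,4)
    t=0.7341 [x] (5,4) — stop
  → r_2 = 0.7341
beam 3: φ=45°, α=165°
  cosα=-0.9659 sinα=0.2588 | (4,3) | tMaxX 0.8386 tMaxY 0.7341 | tΔX 1.0353 tΔY 3.8637
    t=0.7341 [y] (4,4)
    t=0.8386 [x] (3,4) — stop
  → r_3 = 0.8386
beam 4: φ=135°, α=255°
  cosα=-0.2588 sinα=-0.9659 | (4,3) | tMaxX 3.1296 tMaxY 0.8386 | tΔX 3.8637 tΔY 1.0353
    t=0.8386 [y] (4,2)
    t=1.8738 [y] (4,1)
    t=2.9091 [y] (4,0) — stop
  → r_4 = 2.9091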